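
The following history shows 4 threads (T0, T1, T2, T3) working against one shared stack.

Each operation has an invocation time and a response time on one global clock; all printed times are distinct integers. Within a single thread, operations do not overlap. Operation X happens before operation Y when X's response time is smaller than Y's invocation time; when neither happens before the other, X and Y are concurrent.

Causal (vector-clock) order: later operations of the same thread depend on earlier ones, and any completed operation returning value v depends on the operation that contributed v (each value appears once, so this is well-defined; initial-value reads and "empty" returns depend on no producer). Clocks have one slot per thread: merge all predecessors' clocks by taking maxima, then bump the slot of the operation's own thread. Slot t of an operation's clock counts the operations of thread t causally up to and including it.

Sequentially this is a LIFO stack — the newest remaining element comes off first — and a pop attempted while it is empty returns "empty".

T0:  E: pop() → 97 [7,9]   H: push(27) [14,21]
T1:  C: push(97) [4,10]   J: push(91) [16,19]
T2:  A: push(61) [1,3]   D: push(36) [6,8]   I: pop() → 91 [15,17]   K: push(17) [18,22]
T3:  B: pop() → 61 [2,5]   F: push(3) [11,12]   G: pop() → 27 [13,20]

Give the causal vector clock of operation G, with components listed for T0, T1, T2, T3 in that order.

(2, 1, 1, 3)

VC(A, invoked at 1): no causal predecessors; +1 on T2 → (0, 0, 1, 0)
VC(C, invoked at 4): no causal predecessors; +1 on T1 → (0, 1, 0, 0)
B (invocation 2): componentwise max over VC(A)=(0, 0, 1, 0), +1 at T3, giving (0, 0, 1, 1)
D (invocation 6): componentwise max over VC(A)=(0, 0, 1, 0), +1 at T2, giving (0, 0, 2, 0)
J (invocation 16): componentwise max over VC(C)=(0, 1, 0, 0), +1 at T1, giving (0, 2, 0, 0)
E (invocation 7): componentwise max over VC(C)=(0, 1, 0, 0), +1 at T0, giving (1, 1, 0, 0)
F (invocation 11): componentwise max over VC(B)=(0, 0, 1, 1), +1 at T3, giving (0, 0, 1, 2)
H (invocation 14): componentwise max over VC(E)=(1, 1, 0, 0), +1 at T0, giving (2, 1, 0, 0)
I (invocation 15): componentwise max over VC(D)=(0, 0, 2, 0), VC(J)=(0, 2, 0, 0), +1 at T2, giving (0, 2, 3, 0)
K (invocation 18): componentwise max over VC(I)=(0, 2, 3, 0), +1 at T2, giving (0, 2, 4, 0)
G (invocation 13): componentwise max over VC(F)=(0, 0, 1, 2), VC(H)=(2, 1, 0, 0), +1 at T3, giving (2, 1, 1, 3)
target: VC(G) = (2, 1, 1, 3)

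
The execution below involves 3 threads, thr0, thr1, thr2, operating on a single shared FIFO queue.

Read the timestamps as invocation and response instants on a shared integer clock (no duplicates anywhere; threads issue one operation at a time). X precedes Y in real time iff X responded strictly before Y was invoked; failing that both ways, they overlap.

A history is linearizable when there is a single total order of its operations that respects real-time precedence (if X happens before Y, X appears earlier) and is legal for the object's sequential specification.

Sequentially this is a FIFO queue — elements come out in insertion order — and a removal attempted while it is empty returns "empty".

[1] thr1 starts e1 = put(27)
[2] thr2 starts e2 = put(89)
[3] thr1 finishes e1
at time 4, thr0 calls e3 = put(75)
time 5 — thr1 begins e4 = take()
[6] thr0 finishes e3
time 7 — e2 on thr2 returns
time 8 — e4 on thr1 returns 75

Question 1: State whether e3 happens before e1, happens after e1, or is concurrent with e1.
Answer: after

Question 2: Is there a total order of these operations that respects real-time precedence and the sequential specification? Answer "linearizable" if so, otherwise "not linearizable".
not linearizable

the violation lands at event 8, e4's response at time 8: events 1..7 linearize, events 1..8 do not
checked exhaustively: 8 real-time-consistent orders of 4 completed operations, zero legal FIFO queue replays
e.g. e1, e2, e3, e4: illegal at step 4, since e4 take() → 75 cannot apply there
e.g. e1, e2, e4, e3: illegal at step 3, since e4 take() → 75 cannot apply there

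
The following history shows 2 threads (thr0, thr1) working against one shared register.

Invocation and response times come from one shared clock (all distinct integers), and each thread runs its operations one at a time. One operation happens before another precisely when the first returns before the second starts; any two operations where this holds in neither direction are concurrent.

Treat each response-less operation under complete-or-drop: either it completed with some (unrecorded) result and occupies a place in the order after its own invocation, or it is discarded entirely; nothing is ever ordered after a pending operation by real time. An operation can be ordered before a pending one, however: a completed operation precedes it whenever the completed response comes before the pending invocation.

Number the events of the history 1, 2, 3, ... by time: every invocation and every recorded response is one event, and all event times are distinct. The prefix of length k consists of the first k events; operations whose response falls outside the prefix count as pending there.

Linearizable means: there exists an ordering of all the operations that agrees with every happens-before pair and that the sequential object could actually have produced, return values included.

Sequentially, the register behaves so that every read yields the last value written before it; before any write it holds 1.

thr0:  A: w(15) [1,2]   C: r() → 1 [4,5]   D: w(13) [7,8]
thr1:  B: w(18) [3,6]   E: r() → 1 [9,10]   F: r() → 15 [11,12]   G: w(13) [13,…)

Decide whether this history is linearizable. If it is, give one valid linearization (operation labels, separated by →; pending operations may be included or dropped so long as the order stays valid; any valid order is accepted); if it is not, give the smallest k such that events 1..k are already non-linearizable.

not linearizable — minimal violating prefix: 5 events

the violation lands at event 5, C's response at time 5: events 1..4 linearize, events 1..5 do not
the completed operations (2 total) allow one real-time order; the register replay rejects it
include/drop combinations of the 1 pending operation (B) were all tried; none helps
take A, C (pending dropped): step 2 already fails, because C r() → 1 cannot occur there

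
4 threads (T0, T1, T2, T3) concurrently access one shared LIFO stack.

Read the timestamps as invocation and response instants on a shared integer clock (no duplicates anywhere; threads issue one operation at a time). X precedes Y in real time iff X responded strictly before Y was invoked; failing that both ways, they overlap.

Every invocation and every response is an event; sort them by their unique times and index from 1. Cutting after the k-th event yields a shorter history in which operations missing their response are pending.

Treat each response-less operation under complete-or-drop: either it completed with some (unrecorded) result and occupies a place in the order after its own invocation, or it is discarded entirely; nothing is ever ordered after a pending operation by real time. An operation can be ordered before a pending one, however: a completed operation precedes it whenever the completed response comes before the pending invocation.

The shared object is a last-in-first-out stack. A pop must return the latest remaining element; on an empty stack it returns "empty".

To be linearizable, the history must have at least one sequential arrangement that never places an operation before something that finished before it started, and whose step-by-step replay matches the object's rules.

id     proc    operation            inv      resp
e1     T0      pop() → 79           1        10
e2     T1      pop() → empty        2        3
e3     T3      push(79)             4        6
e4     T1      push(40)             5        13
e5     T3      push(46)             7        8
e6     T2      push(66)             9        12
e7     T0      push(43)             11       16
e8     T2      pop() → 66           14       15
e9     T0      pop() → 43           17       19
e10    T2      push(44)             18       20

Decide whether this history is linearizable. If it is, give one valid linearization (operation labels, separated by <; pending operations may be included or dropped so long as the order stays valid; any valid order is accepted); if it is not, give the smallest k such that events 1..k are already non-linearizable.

linearizable — witness: e2 < e3 < e1 < e4 < e5 < e6 < e8 < e7 < e9 < e10

after step 1 (e2 pop() → empty): stack <>
after step 2 (e3 push(79)): stack <79>
after step 3 (e1 pop() → 79): stack <>
after step 4 (e4 push(40)): stack <40>
after step 5 (e5 push(46)): stack <40,46>
after step 6 (e6 push(66)): stack <40,46,66>
after step 7 (e8 pop() → 66): stack <40,46>
after step 8 (e7 push(43)): stack <40,46,43>
after step 9 (e9 pop() → 43): stack <40,46>
after step 10 (e10 push(44)): stack <40,46,44>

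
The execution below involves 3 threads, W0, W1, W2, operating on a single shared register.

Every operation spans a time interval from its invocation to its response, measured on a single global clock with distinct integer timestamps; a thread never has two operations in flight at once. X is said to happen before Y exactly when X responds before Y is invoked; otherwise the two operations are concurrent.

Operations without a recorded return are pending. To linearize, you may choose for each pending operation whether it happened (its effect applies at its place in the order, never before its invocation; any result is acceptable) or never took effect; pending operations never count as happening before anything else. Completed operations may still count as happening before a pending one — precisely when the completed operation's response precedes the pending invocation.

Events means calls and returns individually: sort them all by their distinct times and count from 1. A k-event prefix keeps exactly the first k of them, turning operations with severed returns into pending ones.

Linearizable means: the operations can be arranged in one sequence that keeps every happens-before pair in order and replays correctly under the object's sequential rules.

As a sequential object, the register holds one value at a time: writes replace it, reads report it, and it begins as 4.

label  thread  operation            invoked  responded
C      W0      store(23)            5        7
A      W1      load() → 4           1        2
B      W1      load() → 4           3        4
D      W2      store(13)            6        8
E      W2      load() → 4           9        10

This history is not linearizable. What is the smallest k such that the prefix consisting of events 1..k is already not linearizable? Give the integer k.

10

one valid order for events 1..9 is A, B, C, D:
after step 1 (A load() → 4): value 4
after step 2 (B load() → 4): value 4
after step 3 (C store(23)): value 23
after step 4 (D store(13)): value 13
event 10 — E's response, time 10 — after it, nothing linearizes
one such order, A, B, C, D, E, breaks at step 5 where E load() → 4 is illegal
one such order, A, B, D, C, E, breaks at step 5 where E load() → 4 is illegal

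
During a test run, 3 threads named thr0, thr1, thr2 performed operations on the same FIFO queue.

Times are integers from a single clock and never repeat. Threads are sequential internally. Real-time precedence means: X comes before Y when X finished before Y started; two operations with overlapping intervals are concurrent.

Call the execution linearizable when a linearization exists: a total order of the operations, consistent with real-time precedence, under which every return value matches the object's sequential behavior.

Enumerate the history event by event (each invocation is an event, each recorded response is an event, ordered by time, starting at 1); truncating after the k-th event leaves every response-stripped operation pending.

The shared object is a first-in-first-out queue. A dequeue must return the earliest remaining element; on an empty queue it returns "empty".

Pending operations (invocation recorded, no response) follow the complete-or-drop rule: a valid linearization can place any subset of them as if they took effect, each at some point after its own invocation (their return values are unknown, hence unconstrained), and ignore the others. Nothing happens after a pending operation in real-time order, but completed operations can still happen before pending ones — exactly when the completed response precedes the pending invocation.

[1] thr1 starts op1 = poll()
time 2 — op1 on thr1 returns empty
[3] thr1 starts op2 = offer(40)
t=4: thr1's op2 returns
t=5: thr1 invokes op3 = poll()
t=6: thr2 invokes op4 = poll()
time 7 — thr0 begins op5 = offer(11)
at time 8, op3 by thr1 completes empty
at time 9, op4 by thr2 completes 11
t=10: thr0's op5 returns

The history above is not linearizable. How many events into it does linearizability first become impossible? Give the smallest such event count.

events 1..8 are linearizable; a witness order is op1, op2, op4, op3:
1. op1 poll() → empty, leaving queue <>
2. op2 offer(40), leaving queue <40>
3. op4 poll() (pending, included), leaving queue <>
4. op3 poll() → empty, leaving queue <>
at event 9 (op4's time-9 response) nothing linearizes any more
no completion choice of the 1 pending operation (op5) rescues it — every subset was tried
e.g. op1, op2, op3, op4 (pending dropped): illegal at step 3, since op3 poll() → empty cannot apply there
e.g. op1, op2, op4, op3 (pending dropped): illegal at step 3, since op4 poll() → 11 cannot apply there

9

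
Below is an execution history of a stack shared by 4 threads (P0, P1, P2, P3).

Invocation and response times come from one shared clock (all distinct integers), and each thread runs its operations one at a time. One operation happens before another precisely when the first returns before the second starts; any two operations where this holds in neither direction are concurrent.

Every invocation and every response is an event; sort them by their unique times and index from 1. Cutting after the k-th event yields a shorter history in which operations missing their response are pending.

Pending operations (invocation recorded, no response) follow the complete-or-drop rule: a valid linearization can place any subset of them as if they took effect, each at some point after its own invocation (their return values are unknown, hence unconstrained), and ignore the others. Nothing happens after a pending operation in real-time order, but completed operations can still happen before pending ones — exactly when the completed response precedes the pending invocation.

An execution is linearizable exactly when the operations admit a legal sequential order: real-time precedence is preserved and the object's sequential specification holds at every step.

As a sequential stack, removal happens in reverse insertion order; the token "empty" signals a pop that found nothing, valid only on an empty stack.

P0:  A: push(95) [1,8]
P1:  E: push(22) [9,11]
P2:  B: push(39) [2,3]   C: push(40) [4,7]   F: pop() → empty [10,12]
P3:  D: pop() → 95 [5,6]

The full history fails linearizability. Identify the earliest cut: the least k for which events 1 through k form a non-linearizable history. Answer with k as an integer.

12

one valid order for events 1..11 is B, A, D, C, E:
1. B push(39), leaving stack <39>
2. A push(95), leaving stack <39,95>
3. D pop() → 95, leaving stack <39>
4. C push(40), leaving stack <39,40>
5. E push(22), leaving stack <39,40,22>
with event 12 included (F responding at time 12), all real-time-consistent orders fail
take A, B, C, D, E, F: step 4 already fails, because D pop() → 95 cannot occur there
take A, B, C, D, F, E: step 4 already fails, because D pop() → 95 cannot occur there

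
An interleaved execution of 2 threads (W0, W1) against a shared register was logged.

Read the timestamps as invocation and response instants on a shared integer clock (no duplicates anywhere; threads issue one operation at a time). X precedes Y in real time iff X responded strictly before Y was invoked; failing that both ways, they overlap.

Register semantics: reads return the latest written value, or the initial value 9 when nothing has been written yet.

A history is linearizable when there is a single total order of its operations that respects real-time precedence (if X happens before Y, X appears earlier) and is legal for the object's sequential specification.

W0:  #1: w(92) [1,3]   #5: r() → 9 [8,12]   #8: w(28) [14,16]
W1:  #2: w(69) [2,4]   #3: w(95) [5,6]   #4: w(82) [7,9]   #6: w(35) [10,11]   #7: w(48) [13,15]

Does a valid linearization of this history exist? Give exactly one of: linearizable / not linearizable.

through event 11 a valid linearization exists; event 12 (#5 responding at time 12) ends that
checked exhaustively: 6 real-time-consistent orders of 6 completed operations, zero legal register replays
one such order, #1, #2, #3, #4, #5, #6, breaks at step 5 where #5 r() → 9 is illegal
one such order, #1, #2, #3, #4, #6, #5, breaks at step 6 where #5 r() → 9 is illegal

not linearizable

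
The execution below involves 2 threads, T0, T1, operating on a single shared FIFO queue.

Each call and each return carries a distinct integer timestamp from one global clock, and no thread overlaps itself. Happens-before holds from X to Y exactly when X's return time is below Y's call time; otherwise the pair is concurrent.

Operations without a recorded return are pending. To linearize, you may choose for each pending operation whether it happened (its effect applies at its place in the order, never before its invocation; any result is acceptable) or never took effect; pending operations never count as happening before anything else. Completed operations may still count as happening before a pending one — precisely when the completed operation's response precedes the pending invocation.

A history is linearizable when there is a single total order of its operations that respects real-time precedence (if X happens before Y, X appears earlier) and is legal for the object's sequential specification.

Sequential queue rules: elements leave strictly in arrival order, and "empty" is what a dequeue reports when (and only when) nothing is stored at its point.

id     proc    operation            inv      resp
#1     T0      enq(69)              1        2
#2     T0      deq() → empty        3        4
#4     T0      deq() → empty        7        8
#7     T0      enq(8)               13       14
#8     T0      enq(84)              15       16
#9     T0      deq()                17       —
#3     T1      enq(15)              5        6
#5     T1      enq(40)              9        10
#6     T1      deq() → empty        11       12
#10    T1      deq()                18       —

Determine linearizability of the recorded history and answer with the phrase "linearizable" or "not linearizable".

cut after 3 events: linearizable; cut after 4 events (#2 responds, time 4): not linearizable
exhaustive check: the 2 completed FIFO queue ops admit one real-time order; illegal
sample order #1, #2 stalls at step 2 — #2 deq() → empty has no legal effect

not linearizable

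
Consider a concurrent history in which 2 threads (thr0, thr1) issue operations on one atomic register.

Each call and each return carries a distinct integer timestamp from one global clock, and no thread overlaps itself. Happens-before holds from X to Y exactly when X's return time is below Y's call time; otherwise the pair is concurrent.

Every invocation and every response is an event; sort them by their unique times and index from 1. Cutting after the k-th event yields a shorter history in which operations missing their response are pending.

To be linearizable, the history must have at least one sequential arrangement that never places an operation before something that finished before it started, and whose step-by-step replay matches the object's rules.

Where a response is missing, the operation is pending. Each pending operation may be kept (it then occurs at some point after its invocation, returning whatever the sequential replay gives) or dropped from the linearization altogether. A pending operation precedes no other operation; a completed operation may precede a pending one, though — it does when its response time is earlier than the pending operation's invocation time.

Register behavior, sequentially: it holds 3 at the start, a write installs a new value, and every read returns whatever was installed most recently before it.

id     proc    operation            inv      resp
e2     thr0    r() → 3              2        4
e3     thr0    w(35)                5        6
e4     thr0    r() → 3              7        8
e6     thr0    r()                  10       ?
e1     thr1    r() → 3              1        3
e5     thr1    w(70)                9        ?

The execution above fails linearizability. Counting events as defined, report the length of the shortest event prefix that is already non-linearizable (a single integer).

8

events 1..7 are linearizable, e.g. via e1, e2, e3:
1. e1 r() → 3, leaving value 3
2. e2 r() → 3, leaving value 3
3. e3 w(35), leaving value 35
event 8 — e4's response, time 8 — after it, nothing linearizes
one such order, e1, e2, e3, e4, breaks at step 4 where e4 r() → 3 is illegal
one such order, e2, e1, e3, e4, breaks at step 4 where e4 r() → 3 is illegal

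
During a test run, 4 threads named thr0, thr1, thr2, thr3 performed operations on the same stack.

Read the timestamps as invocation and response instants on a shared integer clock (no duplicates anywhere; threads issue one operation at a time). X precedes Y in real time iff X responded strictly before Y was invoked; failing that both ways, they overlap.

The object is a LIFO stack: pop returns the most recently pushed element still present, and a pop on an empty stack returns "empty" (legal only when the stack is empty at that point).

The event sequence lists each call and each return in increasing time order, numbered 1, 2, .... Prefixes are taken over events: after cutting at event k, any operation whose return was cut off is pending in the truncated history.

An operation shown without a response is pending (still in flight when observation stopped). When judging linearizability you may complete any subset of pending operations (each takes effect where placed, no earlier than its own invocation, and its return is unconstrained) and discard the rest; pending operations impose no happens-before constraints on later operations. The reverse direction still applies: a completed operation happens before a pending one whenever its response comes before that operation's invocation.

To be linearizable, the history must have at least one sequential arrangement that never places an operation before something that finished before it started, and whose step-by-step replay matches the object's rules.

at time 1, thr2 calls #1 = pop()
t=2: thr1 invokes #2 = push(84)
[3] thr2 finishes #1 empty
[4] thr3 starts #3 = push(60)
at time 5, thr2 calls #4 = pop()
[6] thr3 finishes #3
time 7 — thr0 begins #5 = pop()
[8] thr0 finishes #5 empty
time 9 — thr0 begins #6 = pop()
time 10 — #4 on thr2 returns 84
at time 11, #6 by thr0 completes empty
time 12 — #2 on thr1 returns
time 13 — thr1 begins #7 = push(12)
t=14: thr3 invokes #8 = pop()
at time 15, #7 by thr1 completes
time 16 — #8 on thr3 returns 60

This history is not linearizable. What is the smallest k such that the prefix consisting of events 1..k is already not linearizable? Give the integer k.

events 1..9 are linearizable, e.g. via #1, #3, #4, #5:
step 1: #1 pop() → empty — stack <>
step 2: #3 push(60) — stack <60>
step 3: #4 pop() (pending, included) — stack <>
step 4: #5 pop() → empty — stack <>
include event 10 — #4 responding at 10 — and every candidate order breaks
include/drop combinations of the 2 pending operations (#2, #6) were all tried; none helps
sample order #1, #3, #4, #5 (pending dropped) stalls at step 3 — #4 pop() → 84 has no legal effect
sample order #1, #3, #5, #4 (pending dropped) stalls at step 3 — #5 pop() → empty has no legal effect

10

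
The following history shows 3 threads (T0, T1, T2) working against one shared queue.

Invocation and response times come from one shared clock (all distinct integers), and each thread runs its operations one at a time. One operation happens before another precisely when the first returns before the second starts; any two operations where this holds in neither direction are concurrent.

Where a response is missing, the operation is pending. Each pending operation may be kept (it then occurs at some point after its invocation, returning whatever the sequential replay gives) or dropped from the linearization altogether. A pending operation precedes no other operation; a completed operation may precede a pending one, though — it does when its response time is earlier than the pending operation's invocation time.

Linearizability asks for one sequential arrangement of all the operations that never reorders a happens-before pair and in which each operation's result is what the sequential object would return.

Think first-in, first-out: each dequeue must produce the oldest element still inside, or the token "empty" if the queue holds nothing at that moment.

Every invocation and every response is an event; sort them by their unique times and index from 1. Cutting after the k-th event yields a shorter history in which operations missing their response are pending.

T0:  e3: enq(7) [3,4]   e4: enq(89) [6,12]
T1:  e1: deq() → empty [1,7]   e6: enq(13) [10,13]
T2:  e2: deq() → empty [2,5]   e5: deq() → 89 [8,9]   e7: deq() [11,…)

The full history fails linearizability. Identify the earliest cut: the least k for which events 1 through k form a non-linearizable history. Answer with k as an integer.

events 1..8 are still linearizable — one witness is e1, e2, e3:
1. e1 deq() → empty, leaving queue <>
2. e2 deq() → empty, leaving queue <>
3. e3 enq(7), leaving queue <7>
once event 9 joins (e5's response, time 9), exhaustive search finds no witness
completion choices over the 1 pending operation (e4) were checked; none helps
one such order, e1, e2, e3, e5 (pending dropped), breaks at step 4 where e5 deq() → 89 is illegal
one such order, e1, e3, e2, e5 (pending dropped), breaks at step 3 where e2 deq() → empty is illegal

9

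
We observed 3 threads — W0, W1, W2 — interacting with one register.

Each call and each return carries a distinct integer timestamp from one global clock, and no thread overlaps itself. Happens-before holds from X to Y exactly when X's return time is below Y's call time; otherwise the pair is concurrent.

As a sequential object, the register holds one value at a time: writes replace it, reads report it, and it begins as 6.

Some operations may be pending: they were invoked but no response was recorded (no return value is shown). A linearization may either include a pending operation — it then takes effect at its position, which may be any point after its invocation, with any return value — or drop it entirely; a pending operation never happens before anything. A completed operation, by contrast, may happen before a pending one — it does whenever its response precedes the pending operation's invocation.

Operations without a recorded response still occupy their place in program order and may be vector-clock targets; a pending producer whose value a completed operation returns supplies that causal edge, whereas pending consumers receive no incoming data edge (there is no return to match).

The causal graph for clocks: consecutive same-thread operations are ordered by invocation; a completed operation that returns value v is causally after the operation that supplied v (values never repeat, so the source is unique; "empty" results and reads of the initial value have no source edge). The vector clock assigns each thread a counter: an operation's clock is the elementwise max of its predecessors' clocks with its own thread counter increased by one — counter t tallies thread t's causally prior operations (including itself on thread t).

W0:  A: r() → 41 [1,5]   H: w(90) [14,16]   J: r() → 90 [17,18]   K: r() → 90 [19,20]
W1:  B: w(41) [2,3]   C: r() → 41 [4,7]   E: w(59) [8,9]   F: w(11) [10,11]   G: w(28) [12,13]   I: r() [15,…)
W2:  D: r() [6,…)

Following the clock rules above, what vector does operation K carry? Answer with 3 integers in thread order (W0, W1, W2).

D, invoked 6, has no incoming edges; only W2's bump applies → (0, 0, 1)
B, invoked 2, has no incoming edges; only W1's bump applies → (0, 1, 0)
invoked at 4, C merges VC(B)=(0, 1, 0) and bumps W1's slot → (0, 2, 0)
invoked at 1, A merges VC(B)=(0, 1, 0) and bumps W0's slot → (1, 1, 0)
invoked at 8, E merges VC(C)=(0, 2, 0) and bumps W1's slot → (0, 3, 0)
invoked at 14, H merges VC(A)=(1, 1, 0) and bumps W0's slot → (2, 1, 0)
invoked at 10, F merges VC(E)=(0, 3, 0) and bumps W1's slot → (0, 4, 0)
invoked at 17, J merges VC(H)=(2, 1, 0) and bumps W0's slot → (3, 1, 0)
invoked at 12, G merges VC(F)=(0, 4, 0) and bumps W1's slot → (0, 5, 0)
invoked at 19, K merges VC(H)=(2, 1, 0), VC(J)=(3, 1, 0) and bumps W0's slot → (4, 1, 0)
invoked at 15, I merges VC(G)=(0, 5, 0) and bumps W1's slot → (0, 6, 0)
target: VC(K) = (4, 1, 0)

(4, 1, 0)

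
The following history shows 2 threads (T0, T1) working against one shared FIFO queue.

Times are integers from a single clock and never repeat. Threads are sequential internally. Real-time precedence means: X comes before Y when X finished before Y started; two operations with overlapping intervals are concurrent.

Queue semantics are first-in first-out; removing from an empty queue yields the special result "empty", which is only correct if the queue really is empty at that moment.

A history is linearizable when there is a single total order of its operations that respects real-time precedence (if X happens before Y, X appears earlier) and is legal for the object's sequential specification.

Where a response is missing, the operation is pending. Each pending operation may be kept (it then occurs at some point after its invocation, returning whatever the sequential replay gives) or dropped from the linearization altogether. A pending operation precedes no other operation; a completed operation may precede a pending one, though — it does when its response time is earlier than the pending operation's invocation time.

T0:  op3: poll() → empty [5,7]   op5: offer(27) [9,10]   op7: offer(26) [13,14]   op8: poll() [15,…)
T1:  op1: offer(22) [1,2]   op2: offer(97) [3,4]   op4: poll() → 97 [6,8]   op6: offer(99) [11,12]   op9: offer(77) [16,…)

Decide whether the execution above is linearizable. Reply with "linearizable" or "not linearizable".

prefix check: 1..6 passes, 1..7 fails once op3's time-7 response joins
the sole real-time-consistent order of 3 completed operations fails the FIFO queue replay
include/drop combinations of the 1 pending operation (op4) were all tried; none helps
e.g. op1, op2, op3 (pending dropped): illegal at step 3, since op3 poll() → empty cannot apply there

not linearizable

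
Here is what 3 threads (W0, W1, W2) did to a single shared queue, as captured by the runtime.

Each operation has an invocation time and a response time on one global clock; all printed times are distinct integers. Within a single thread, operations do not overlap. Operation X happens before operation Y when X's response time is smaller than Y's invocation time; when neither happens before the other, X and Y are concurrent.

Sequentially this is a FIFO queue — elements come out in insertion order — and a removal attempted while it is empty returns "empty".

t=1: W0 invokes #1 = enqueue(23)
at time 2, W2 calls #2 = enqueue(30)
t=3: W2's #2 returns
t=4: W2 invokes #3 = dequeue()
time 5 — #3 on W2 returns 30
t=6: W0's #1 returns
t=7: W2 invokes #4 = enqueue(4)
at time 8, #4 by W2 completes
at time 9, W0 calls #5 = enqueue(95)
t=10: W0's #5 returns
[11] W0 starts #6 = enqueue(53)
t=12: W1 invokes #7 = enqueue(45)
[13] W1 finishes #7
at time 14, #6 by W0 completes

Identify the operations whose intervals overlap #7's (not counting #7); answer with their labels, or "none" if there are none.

#6

overlap test against #7 [12,13]: concurrent iff the interval meets 12..13
#1 [1,6]: before
#2 [2,3]: before
#3 [4,5]: before
#4 [7,8]: before
#5 [9,10]: before
#6 [11,14]: concurrent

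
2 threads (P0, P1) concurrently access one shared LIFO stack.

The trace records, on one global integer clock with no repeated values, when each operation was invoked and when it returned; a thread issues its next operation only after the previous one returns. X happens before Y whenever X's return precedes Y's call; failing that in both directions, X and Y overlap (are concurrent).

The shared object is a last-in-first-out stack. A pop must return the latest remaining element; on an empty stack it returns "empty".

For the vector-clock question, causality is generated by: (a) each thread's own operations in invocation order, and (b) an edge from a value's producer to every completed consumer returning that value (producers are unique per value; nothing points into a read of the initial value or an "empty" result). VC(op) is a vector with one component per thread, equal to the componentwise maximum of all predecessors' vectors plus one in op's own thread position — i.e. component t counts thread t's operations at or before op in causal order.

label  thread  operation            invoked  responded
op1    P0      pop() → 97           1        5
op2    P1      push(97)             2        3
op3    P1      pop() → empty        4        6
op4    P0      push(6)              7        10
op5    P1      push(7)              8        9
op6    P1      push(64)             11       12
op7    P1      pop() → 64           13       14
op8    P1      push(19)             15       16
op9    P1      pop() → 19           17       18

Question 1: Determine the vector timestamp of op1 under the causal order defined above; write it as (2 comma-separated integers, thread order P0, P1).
op2, invoked 2, has no incoming edges; only P1's bump applies → (0, 1)
op3 (invocation 4): componentwise max over VC(op2)=(0, 1), +1 at P1, giving (0, 2)
op1 (invocation 1): componentwise max over VC(op2)=(0, 1), +1 at P0, giving (1, 1)
op5 (invocation 8): componentwise max over VC(op3)=(0, 2), +1 at P1, giving (0, 3)
op4 (invocation 7): componentwise max over VC(op1)=(1, 1), +1 at P0, giving (2, 1)
op6 (invocation 11): componentwise max over VC(op5)=(0, 3), +1 at P1, giving (0, 4)
op7 (invocation 13): componentwise max over VC(op6)=(0, 4), +1 at P1, giving (0, 5)
op8 (invocation 15): componentwise max over VC(op7)=(0, 5), +1 at P1, giving (0, 6)
op9 (invocation 17): componentwise max over VC(op8)=(0, 6), +1 at P1, giving (0, 7)
target: VC(op1) = (1, 1)

(1, 1)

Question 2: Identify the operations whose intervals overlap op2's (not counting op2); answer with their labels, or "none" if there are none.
op2 runs from 2 to 3; window-overlapping ops are concurrent
op1 [1,5]: concurrent
op3 [4,6]: after
op4 [7,10]: after
op5 [8,9]: after
op6 [11,12]: after
op7 [13,14]: after
op8 [15,16]: after
op9 [17,18]: after

op1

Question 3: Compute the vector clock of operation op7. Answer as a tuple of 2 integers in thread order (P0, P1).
invoked at 2, op2 has no predecessors; its own P1 bump gives (0, 1)
merge at op3 (invoked 4): VC(op2)=(0, 1), own-thread bump on P1 → (0, 2)
merge at op1 (invoked 1): VC(op2)=(0, 1), own-thread bump on P0 → (1, 1)
merge at op5 (invoked 8): VC(op3)=(0, 2), own-thread bump on P1 → (0, 3)
merge at op4 (invoked 7): VC(op1)=(1, 1), own-thread bump on P0 → (2, 1)
merge at op6 (invoked 11): VC(op5)=(0, 3), own-thread bump on P1 → (0, 4)
merge at op7 (invoked 13): VC(op6)=(0, 4), own-thread bump on P1 → (0, 5)
merge at op8 (invoked 15): VC(op7)=(0, 5), own-thread bump on P1 → (0, 6)
merge at op9 (invoked 17): VC(op8)=(0, 6), own-thread bump on P1 → (0, 7)
target: VC(op7) = (0, 5)

(0, 5)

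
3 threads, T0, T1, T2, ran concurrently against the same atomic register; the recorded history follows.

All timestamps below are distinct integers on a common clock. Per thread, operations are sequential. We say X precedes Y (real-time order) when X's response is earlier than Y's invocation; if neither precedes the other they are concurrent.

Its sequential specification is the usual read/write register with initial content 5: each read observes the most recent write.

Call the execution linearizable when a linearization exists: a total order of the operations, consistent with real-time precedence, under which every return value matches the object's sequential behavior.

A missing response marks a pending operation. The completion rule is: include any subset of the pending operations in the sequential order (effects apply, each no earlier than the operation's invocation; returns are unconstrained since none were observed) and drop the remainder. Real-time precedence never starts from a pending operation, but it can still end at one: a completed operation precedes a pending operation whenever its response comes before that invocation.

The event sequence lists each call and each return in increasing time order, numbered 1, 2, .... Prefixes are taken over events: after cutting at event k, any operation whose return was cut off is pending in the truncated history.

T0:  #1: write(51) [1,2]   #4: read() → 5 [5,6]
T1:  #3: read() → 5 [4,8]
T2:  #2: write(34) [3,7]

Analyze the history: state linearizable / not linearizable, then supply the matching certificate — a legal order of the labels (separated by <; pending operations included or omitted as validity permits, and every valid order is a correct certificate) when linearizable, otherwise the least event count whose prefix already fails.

not linearizable — minimal violating prefix: 6 events

events 1..5 are fine; event 6 — the response of #4 at time 6 — makes the prefix non-linearizable
exhaustive check: the 2 completed atomic register ops admit one real-time order; illegal
completion choices over the 2 pending operations (#2, #3) were checked; none helps
for example #1, #4 (pending dropped) fails at step 2: #4 read() → 5 is not legal there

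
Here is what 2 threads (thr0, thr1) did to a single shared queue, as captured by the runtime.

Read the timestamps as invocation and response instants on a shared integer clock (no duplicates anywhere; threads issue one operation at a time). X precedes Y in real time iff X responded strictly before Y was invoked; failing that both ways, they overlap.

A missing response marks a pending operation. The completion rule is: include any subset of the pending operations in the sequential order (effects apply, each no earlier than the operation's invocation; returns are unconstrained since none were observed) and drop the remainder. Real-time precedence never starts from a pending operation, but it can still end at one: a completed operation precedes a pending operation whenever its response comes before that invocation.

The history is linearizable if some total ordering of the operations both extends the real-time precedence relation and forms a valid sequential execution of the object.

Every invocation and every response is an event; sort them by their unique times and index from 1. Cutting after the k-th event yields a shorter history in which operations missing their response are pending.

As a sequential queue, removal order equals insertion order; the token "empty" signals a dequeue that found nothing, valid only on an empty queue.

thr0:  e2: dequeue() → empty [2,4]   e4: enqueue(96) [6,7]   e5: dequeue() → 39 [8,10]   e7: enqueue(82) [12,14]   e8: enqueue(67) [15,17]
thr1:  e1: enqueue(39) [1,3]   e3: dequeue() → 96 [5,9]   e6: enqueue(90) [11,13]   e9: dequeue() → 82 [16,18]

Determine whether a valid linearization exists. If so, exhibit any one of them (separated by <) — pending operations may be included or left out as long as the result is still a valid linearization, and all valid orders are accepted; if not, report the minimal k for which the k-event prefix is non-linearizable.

step 1: e2 dequeue() → empty — queue <>
step 2: e1 enqueue(39) — queue <39>
step 3: e4 enqueue(96) — queue <39,96>
step 4: e5 dequeue() → 39 — queue <96>
step 5: e3 dequeue() → 96 — queue <>
step 6: e7 enqueue(82) — queue <82>
step 7: e6 enqueue(90) — queue <82,90>
step 8: e8 enqueue(67) — queue <82,90,67>
step 9: e9 dequeue() → 82 — queue <90,67>

linearizable — witness: e2 < e1 < e4 < e5 < e3 < e7 < e6 < e8 < e9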